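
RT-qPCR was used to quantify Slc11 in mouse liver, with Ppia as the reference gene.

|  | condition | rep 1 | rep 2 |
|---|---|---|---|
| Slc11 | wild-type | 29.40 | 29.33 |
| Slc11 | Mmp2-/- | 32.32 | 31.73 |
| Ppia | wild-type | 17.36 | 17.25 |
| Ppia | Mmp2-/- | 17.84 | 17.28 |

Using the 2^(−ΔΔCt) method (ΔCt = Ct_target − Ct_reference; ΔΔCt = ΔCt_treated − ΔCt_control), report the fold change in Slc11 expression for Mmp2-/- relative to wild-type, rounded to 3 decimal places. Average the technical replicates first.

0.189

Mean Ct: Slc11 wild-type 29.365; Slc11 Mmp2-/- 32.025; Ppia wild-type 17.305; Ppia Mmp2-/- 17.560
ΔCt(wild-type) = 29.365 − 17.305 = 12.060
ΔCt(Mmp2-/-) = 32.025 − 17.560 = 14.465
ΔΔCt = 14.465 − 12.060 = 2.405
Fold change = 2^(−2.405) = 0.1888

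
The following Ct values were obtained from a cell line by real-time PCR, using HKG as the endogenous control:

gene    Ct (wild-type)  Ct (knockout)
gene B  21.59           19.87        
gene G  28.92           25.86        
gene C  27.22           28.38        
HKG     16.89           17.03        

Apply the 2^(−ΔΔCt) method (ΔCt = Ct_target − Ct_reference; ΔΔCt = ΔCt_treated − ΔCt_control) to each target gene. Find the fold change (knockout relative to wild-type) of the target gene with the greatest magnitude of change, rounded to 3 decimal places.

9.190

gene B: ΔΔCt = (19.87−17.03) − (21.59−16.89) = 2.84 − 4.70 = -1.86; fold change = 2^1.86 = 3.630
gene G: ΔΔCt = (25.86−17.03) − (28.92−16.89) = 8.83 − 12.03 = -3.20; fold change = 2^3.20 = 9.190
gene C: ΔΔCt = (28.38−17.03) − (27.22−16.89) = 11.35 − 10.33 = 1.02; fold change = 2^-1.02 = 0.493
gene G has the largest |ΔΔCt| = 3.20.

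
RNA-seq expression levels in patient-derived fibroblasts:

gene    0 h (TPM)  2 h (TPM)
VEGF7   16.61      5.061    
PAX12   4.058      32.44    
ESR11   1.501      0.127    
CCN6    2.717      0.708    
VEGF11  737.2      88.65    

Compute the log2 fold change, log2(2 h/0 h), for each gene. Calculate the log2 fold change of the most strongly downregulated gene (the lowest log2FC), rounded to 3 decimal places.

log2(5.061/16.61) = -1.715  (VEGF7)
log2(32.44/4.058) = 2.999  (PAX12)
log2(0.127/1.501) = -3.563  (ESR11)
log2(0.708/2.717) = -1.940  (CCN6)
log2(88.65/737.2) = -3.056  (VEGF11)
ESR11 is most strongly downregulated.

-3.563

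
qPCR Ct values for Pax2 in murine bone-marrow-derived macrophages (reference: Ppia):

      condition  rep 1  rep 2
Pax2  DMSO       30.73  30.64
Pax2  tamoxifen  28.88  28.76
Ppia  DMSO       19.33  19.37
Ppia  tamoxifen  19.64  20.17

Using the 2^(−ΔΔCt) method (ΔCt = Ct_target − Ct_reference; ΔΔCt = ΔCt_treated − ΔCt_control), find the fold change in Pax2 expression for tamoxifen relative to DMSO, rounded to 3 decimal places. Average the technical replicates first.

Mean Ct: Pax2 DMSO 30.685; Pax2 tamoxifen 28.820; Ppia DMSO 19.350; Ppia tamoxifen 19.905
ΔCt(DMSO) = 30.685 − 19.350 = 11.335
ΔCt(tamoxifen) = 28.820 − 19.905 = 8.915
ΔΔCt = 8.915 − 11.335 = -2.420
Fold change = 2^(−(-2.420)) = 2^2.420 = 5.3517

5.352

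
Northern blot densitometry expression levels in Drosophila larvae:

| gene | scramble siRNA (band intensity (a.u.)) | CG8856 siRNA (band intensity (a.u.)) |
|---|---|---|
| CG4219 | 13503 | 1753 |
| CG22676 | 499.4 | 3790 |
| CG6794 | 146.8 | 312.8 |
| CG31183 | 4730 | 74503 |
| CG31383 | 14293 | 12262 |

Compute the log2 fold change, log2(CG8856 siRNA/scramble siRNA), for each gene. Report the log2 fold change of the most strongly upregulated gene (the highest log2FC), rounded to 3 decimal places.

3.977

log2(1753/13503) = -2.945  (CG4219)
log2(3790/499.4) = 2.924  (CG22676)
log2(312.8/146.8) = 1.091  (CG6794)
log2(74503/4730) = 3.977  (CG31183)
log2(12262/14293) = -0.221  (CG31383)
CG31183 is most strongly upregulated.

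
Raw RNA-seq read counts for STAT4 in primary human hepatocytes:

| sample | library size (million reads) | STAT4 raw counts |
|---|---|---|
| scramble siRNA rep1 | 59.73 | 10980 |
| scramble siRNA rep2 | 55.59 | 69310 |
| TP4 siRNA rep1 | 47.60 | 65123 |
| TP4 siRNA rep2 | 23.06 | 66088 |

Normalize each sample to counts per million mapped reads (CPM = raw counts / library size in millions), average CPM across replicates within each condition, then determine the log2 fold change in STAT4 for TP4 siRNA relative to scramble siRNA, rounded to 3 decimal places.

1.565

CPM(scramble siRNA rep1) = 10980 / 59.73 = 183.8272
CPM(scramble siRNA rep2) = 69310 / 55.59 = 1246.8070
CPM(TP4 siRNA rep1) = 65123 / 47.60 = 1368.1303
CPM(TP4 siRNA rep2) = 66088 / 23.06 = 2865.9150
mean CPM(scramble siRNA) = 715.3171; mean CPM(TP4 siRNA) = 2117.0226
Fold change = 2117.0226 / 715.3171 = 2.95956
log2(2.95956) = 1.5654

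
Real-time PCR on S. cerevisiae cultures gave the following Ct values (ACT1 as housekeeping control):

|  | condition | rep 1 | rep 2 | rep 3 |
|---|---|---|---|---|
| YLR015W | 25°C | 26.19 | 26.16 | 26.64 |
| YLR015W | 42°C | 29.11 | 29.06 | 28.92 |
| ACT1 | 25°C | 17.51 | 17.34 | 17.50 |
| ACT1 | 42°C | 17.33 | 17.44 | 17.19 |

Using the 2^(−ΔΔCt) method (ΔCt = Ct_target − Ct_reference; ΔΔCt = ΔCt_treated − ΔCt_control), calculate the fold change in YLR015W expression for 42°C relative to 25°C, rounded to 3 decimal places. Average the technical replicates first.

Mean Ct: YLR015W 25°C 26.330; YLR015W 42°C 29.030; ACT1 25°C 17.450; ACT1 42°C 17.320
ΔCt(25°C) = 26.330 − 17.450 = 8.880
ΔCt(42°C) = 29.030 − 17.320 = 11.710
ΔΔCt = 11.710 − 8.880 = 2.830
Fold change = 2^(−2.830) = 0.1406

0.141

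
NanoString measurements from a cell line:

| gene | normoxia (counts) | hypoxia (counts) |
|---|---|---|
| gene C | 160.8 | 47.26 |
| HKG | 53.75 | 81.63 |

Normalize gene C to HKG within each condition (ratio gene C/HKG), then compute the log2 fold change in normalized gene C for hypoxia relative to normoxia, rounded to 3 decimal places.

gene C/HKG (normoxia) = 160.8 / 53.75 = 2.9916
gene C/HKG (hypoxia) = 47.26 / 81.63 = 0.57895
Fold change = 0.57895 / 2.9916 = 0.1935
log2(0.1935) = -2.3694

-2.369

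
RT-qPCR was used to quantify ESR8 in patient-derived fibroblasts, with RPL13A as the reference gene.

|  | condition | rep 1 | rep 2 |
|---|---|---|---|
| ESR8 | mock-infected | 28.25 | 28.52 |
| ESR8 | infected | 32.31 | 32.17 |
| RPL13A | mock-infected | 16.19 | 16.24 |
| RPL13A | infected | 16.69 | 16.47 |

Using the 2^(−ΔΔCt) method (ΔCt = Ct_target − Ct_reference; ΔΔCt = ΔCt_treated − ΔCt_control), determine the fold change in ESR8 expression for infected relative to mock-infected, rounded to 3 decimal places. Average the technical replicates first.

0.089

Mean Ct: ESR8 mock-infected 28.385; ESR8 infected 32.240; RPL13A mock-infected 16.215; RPL13A infected 16.580
ΔCt(mock-infected) = 28.385 − 16.215 = 12.170
ΔCt(infected) = 32.240 − 16.580 = 15.660
ΔΔCt = 15.660 − 12.170 = 3.490
Fold change = 2^(−3.490) = 0.0890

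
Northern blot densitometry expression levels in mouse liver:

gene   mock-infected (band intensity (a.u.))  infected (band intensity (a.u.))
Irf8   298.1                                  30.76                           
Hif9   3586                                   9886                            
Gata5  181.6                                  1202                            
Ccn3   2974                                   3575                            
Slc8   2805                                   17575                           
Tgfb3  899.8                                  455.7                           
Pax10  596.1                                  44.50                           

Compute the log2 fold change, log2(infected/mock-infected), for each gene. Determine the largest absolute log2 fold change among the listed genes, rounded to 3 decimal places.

3.744

log2(30.76/298.1) = -3.277  (Irf8)
log2(9886/3586) = 1.463  (Hif9)
log2(1202/181.6) = 2.727  (Gata5)
log2(3575/2974) = 0.266  (Ccn3)
log2(17575/2805) = 2.647  (Slc8)
log2(455.7/899.8) = -0.982  (Tgfb3)
log2(44.50/596.1) = -3.744  (Pax10)
The largest magnitude belongs to Pax10.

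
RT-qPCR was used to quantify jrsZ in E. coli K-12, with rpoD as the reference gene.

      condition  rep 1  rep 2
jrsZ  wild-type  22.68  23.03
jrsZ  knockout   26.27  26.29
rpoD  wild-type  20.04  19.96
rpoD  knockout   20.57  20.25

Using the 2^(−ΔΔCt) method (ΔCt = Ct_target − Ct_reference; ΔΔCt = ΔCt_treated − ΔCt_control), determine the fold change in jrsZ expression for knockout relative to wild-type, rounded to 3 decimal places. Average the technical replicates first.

0.124

Mean Ct: jrsZ wild-type 22.855; jrsZ knockout 26.280; rpoD wild-type 20.000; rpoD knockout 20.410
ΔCt(wild-type) = 22.855 − 20.000 = 2.855
ΔCt(knockout) = 26.280 − 20.410 = 5.870
ΔΔCt = 5.870 − 2.855 = 3.015
Fold change = 2^(−3.015) = 0.1237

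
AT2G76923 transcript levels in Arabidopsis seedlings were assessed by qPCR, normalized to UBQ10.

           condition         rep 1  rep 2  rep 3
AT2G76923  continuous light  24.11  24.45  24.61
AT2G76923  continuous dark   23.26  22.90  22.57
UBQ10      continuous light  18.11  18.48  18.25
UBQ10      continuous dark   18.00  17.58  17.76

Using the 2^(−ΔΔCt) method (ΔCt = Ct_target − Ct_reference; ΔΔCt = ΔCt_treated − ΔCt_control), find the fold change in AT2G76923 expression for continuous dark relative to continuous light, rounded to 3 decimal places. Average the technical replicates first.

1.972

Mean Ct: AT2G76923 continuous light 24.390; AT2G76923 continuous dark 22.910; UBQ10 continuous light 18.280; UBQ10 continuous dark 17.780
ΔCt(continuous light) = 24.390 − 18.280 = 6.110
ΔCt(continuous dark) = 22.910 − 17.780 = 5.130
ΔΔCt = 5.130 − 6.110 = -0.980
Fold change = 2^(−(-0.980)) = 2^0.980 = 1.9725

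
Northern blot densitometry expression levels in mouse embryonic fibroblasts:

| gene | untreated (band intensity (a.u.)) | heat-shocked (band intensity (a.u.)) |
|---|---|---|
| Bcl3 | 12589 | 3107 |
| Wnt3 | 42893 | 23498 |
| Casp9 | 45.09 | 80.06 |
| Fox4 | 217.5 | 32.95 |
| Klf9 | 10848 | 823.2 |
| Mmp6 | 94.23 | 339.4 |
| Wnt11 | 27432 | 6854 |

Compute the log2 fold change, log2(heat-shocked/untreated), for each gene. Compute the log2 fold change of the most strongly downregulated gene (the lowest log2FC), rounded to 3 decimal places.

log2(3107/12589) = -2.019  (Bcl3)
log2(23498/42893) = -0.868  (Wnt3)
log2(80.06/45.09) = 0.828  (Casp9)
log2(32.95/217.5) = -2.723  (Fox4)
log2(823.2/10848) = -3.720  (Klf9)
log2(339.4/94.23) = 1.849  (Mmp6)
log2(6854/27432) = -2.001  (Wnt11)
Klf9 is most strongly downregulated.

-3.720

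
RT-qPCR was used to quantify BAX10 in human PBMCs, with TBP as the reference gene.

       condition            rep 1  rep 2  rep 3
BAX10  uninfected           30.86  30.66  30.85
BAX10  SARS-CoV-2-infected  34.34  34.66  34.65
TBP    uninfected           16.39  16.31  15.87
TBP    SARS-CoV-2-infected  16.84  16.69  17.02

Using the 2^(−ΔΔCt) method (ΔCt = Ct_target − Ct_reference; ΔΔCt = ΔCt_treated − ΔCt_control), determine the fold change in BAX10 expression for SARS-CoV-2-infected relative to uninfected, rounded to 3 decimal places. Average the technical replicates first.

0.117

Mean Ct: BAX10 uninfected 30.790; BAX10 SARS-CoV-2-infected 34.550; TBP uninfected 16.190; TBP SARS-CoV-2-infected 16.850
ΔCt(uninfected) = 30.790 − 16.190 = 14.600
ΔCt(SARS-CoV-2-infected) = 34.550 − 16.850 = 17.700
ΔΔCt = 17.700 − 14.600 = 3.100
Fold change = 2^(−3.100) = 0.1166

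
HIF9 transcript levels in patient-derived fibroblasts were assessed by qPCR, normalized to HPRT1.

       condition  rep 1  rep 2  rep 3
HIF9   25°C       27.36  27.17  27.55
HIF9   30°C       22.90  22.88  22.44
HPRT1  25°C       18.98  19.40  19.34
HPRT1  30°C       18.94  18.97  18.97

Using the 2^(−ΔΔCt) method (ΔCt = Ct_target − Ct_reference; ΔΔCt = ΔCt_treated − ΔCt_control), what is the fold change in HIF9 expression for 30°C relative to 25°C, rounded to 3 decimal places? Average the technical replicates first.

Mean Ct: HIF9 25°C 27.360; HIF9 30°C 22.740; HPRT1 25°C 19.240; HPRT1 30°C 18.960
ΔCt(25°C) = 27.360 − 19.240 = 8.120
ΔCt(30°C) = 22.740 − 18.960 = 3.780
ΔΔCt = 3.780 − 8.120 = -4.340
Fold change = 2^(−(-4.340)) = 2^4.340 = 20.2521

20.252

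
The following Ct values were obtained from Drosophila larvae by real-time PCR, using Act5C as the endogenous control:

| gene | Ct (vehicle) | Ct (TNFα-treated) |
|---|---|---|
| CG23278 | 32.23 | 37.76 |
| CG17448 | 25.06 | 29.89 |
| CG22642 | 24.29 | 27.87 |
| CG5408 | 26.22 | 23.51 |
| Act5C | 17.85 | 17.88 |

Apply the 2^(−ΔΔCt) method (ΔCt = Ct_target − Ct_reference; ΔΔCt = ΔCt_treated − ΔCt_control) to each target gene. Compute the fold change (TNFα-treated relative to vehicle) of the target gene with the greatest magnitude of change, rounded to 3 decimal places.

0.022

CG23278: ΔΔCt = (37.76−17.88) − (32.23−17.85) = 19.88 − 14.38 = 5.50; fold change = 2^-5.50 = 0.022
CG17448: ΔΔCt = (29.89−17.88) − (25.06−17.85) = 12.01 − 7.21 = 4.80; fold change = 2^-4.80 = 0.036
CG22642: ΔΔCt = (27.87−17.88) − (24.29−17.85) = 9.99 − 6.44 = 3.55; fold change = 2^-3.55 = 0.085
CG5408: ΔΔCt = (23.51−17.88) − (26.22−17.85) = 5.63 − 8.37 = -2.74; fold change = 2^2.74 = 6.681
CG23278 has the largest |ΔΔCt| = 5.50.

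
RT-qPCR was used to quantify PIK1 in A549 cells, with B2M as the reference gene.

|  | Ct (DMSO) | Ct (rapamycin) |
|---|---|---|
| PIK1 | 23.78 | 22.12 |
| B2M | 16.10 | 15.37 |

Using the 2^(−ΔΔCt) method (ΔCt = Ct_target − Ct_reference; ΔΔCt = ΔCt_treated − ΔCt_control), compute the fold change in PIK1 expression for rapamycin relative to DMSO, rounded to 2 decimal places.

1.91

ΔCt(DMSO) = 23.780 − 16.100 = 7.680
ΔCt(rapamycin) = 22.120 − 15.370 = 6.750
ΔΔCt = 6.750 − 7.680 = -0.930
Fold change = 2^(−(-0.930)) = 2^0.930 = 1.905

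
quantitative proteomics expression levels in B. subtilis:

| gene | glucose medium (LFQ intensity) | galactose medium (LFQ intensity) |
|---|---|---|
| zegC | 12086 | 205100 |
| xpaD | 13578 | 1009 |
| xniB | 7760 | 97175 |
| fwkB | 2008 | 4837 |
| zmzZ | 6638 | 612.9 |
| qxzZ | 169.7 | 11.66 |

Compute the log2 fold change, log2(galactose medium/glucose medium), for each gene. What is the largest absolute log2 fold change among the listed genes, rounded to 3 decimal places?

log2(205100/12086) = 4.085  (zegC)
log2(1009/13578) = -3.750  (xpaD)
log2(97175/7760) = 3.646  (xniB)
log2(4837/2008) = 1.268  (fwkB)
log2(612.9/6638) = -3.437  (zmzZ)
log2(11.66/169.7) = -3.863  (qxzZ)
The largest magnitude belongs to zegC.

4.085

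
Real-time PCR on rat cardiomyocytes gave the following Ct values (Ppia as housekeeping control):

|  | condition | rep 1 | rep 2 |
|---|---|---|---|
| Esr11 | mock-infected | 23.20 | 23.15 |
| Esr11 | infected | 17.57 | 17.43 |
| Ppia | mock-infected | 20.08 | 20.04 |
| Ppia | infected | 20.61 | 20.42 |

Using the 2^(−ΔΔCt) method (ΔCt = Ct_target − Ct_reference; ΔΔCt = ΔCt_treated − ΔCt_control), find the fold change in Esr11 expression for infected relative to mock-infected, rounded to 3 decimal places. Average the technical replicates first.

70.035

Mean Ct: Esr11 mock-infected 23.175; Esr11 infected 17.500; Ppia mock-infected 20.060; Ppia infected 20.515
ΔCt(mock-infected) = 23.175 − 20.060 = 3.115
ΔCt(infected) = 17.500 − 20.515 = -3.015
ΔΔCt = -3.015 − 3.115 = -6.130
Fold change = 2^(−(-6.130)) = 2^6.130 = 70.0348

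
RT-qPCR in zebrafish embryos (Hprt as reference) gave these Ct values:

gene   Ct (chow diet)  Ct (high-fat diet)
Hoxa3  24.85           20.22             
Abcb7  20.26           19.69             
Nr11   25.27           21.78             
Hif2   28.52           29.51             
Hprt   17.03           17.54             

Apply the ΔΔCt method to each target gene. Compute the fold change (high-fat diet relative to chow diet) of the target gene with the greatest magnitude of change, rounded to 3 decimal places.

35.261

Hoxa3: ΔΔCt = (20.22−17.54) − (24.85−17.03) = 2.68 − 7.82 = -5.14; fold change = 2^5.14 = 35.261
Abcb7: ΔΔCt = (19.69−17.54) − (20.26−17.03) = 2.15 − 3.23 = -1.08; fold change = 2^1.08 = 2.114
Nr11: ΔΔCt = (21.78−17.54) − (25.27−17.03) = 4.24 − 8.24 = -4.00; fold change = 2^4.00 = 16.000
Hif2: ΔΔCt = (29.51−17.54) − (28.52−17.03) = 11.97 − 11.49 = 0.48; fold change = 2^-0.48 = 0.717
Hoxa3 has the largest |ΔΔCt| = 5.14.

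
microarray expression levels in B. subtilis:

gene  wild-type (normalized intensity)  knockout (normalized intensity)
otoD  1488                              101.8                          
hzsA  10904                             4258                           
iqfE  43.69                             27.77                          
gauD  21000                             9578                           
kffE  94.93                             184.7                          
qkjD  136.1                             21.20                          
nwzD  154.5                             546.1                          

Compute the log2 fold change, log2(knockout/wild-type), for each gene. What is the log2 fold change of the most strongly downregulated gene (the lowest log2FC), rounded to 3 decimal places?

-3.870

log2(101.8/1488) = -3.870  (otoD)
log2(4258/10904) = -1.357  (hzsA)
log2(27.77/43.69) = -0.654  (iqfE)
log2(9578/21000) = -1.133  (gauD)
log2(184.7/94.93) = 0.960  (kffE)
log2(21.20/136.1) = -2.683  (qkjD)
log2(546.1/154.5) = 1.822  (nwzD)
otoD is most strongly downregulated.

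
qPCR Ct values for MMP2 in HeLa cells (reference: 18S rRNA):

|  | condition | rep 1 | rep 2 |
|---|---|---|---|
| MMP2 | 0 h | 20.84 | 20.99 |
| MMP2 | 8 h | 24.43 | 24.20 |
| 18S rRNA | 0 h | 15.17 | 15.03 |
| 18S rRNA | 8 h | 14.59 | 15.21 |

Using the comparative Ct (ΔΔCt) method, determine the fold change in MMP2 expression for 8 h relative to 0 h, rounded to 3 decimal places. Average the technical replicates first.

0.082

Mean Ct: MMP2 0 h 20.915; MMP2 8 h 24.315; 18S rRNA 0 h 15.100; 18S rRNA 8 h 14.900
ΔCt(0 h) = 20.915 − 15.100 = 5.815
ΔCt(8 h) = 24.315 − 14.900 = 9.415
ΔΔCt = 9.415 − 5.815 = 3.600
Fold change = 2^(−3.600) = 0.0825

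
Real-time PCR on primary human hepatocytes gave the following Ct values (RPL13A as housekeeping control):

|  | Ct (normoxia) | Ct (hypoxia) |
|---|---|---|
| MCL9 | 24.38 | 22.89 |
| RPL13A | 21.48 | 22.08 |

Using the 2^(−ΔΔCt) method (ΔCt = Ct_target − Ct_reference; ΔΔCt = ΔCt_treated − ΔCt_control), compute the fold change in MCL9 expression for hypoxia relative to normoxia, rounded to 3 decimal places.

ΔCt(normoxia) = 24.380 − 21.480 = 2.900
ΔCt(hypoxia) = 22.890 − 22.080 = 0.810
ΔΔCt = 0.810 − 2.900 = -2.090
Fold change = 2^(−(-2.090)) = 2^2.090 = 4.2575

4.257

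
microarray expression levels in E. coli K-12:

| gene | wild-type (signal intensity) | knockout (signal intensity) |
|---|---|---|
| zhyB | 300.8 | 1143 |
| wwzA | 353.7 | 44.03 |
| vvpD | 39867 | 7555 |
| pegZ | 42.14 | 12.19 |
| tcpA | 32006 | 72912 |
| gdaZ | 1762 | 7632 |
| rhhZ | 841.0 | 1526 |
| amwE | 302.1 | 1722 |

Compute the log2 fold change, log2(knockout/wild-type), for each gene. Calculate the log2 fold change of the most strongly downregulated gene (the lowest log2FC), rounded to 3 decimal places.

log2(1143/300.8) = 1.926  (zhyB)
log2(44.03/353.7) = -3.006  (wwzA)
log2(7555/39867) = -2.400  (vvpD)
log2(12.19/42.14) = -1.789  (pegZ)
log2(72912/32006) = 1.188  (tcpA)
log2(7632/1762) = 2.115  (gdaZ)
log2(1526/841.0) = 0.860  (rhhZ)
log2(1722/302.1) = 2.511  (amwE)
wwzA is most strongly downregulated.

-3.006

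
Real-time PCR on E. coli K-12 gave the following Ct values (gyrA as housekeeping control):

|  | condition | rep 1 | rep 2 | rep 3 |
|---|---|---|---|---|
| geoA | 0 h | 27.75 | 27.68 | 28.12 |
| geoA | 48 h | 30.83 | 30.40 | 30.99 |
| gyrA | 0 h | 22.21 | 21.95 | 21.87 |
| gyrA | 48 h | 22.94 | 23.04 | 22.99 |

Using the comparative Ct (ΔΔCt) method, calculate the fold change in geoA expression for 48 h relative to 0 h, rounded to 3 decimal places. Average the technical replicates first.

Mean Ct: geoA 0 h 27.850; geoA 48 h 30.740; gyrA 0 h 22.010; gyrA 48 h 22.990
ΔCt(0 h) = 27.850 − 22.010 = 5.840
ΔCt(48 h) = 30.740 − 22.990 = 7.750
ΔΔCt = 7.750 − 5.840 = 1.910
Fold change = 2^(−1.910) = 0.2661

0.266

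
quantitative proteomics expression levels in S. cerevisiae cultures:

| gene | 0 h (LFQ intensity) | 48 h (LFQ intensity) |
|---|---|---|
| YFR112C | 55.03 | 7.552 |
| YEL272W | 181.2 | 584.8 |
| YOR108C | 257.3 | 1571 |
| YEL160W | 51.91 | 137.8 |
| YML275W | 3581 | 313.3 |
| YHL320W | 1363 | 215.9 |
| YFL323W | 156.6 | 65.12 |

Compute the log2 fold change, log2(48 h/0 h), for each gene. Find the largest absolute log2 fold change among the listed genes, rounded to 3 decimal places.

log2(7.552/55.03) = -2.865  (YFR112C)
log2(584.8/181.2) = 1.690  (YEL272W)
log2(1571/257.3) = 2.610  (YOR108C)
log2(137.8/51.91) = 1.408  (YEL160W)
log2(313.3/3581) = -3.515  (YML275W)
log2(215.9/1363) = -2.658  (YHL320W)
log2(65.12/156.6) = -1.266  (YFL323W)
The largest magnitude belongs to YML275W.

3.515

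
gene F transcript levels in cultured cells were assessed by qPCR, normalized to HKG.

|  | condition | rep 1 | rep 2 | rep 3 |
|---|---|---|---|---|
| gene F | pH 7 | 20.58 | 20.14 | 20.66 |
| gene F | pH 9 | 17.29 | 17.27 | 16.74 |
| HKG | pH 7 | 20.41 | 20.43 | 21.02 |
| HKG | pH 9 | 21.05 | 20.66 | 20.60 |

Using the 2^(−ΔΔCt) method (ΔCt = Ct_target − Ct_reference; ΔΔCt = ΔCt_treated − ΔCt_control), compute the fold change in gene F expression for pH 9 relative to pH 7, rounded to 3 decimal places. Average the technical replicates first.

Mean Ct: gene F pH 7 20.460; gene F pH 9 17.100; HKG pH 7 20.620; HKG pH 9 20.770
ΔCt(pH 7) = 20.460 − 20.620 = -0.160
ΔCt(pH 9) = 17.100 − 20.770 = -3.670
ΔΔCt = -3.670 − (-0.160) = -3.510
Fold change = 2^(−(-3.510)) = 2^3.510 = 11.3924

11.392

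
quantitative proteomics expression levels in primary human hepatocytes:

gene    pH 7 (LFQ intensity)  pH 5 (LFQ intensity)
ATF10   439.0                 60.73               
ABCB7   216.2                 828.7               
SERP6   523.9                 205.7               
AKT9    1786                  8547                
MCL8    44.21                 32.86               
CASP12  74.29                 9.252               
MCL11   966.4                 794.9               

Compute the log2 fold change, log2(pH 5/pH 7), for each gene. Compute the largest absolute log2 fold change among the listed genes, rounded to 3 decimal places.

log2(60.73/439.0) = -2.854  (ATF10)
log2(828.7/216.2) = 1.938  (ABCB7)
log2(205.7/523.9) = -1.349  (SERP6)
log2(8547/1786) = 2.259  (AKT9)
log2(32.86/44.21) = -0.428  (MCL8)
log2(9.252/74.29) = -3.005  (CASP12)
log2(794.9/966.4) = -0.282  (MCL11)
The largest magnitude belongs to CASP12.

3.005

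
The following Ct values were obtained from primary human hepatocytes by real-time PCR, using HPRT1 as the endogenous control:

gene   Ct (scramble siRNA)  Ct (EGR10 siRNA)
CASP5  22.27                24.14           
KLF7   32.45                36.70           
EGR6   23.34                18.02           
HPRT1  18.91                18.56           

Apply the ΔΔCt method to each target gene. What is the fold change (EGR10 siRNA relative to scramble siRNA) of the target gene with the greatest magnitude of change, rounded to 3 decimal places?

31.341

CASP5: ΔΔCt = (24.14−18.56) − (22.27−18.91) = 5.58 − 3.36 = 2.22; fold change = 2^-2.22 = 0.215
KLF7: ΔΔCt = (36.70−18.56) − (32.45−18.91) = 18.14 − 13.54 = 4.60; fold change = 2^-4.60 = 0.041
EGR6: ΔΔCt = (18.02−18.56) − (23.34−18.91) = -0.54 − 4.43 = -4.97; fold change = 2^4.97 = 31.341
EGR6 has the largest |ΔΔCt| = 4.97.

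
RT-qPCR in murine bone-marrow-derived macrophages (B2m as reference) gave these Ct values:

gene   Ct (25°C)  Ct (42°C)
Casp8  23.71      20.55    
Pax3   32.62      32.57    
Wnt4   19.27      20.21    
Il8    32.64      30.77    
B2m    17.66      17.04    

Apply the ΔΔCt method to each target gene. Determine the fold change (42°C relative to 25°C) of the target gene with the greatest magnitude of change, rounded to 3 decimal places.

5.816

Casp8: ΔΔCt = (20.55−17.04) − (23.71−17.66) = 3.51 − 6.05 = -2.54; fold change = 2^2.54 = 5.816
Pax3: ΔΔCt = (32.57−17.04) − (32.62−17.66) = 15.53 − 14.96 = 0.57; fold change = 2^-0.57 = 0.674
Wnt4: ΔΔCt = (20.21−17.04) − (19.27−17.66) = 3.17 − 1.61 = 1.56; fold change = 2^-1.56 = 0.339
Il8: ΔΔCt = (30.77−17.04) − (32.64−17.66) = 13.73 − 14.98 = -1.25; fold change = 2^1.25 = 2.378
Casp8 has the largest |ΔΔCt| = 2.54.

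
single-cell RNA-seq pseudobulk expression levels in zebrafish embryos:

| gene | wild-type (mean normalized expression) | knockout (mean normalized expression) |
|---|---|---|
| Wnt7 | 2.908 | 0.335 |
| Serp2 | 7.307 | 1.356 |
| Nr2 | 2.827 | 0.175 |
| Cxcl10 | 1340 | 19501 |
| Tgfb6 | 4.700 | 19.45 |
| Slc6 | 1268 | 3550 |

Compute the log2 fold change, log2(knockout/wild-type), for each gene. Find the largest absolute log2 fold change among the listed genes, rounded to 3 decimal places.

log2(0.335/2.908) = -3.118  (Wnt7)
log2(1.356/7.307) = -2.430  (Serp2)
log2(0.175/2.827) = -4.014  (Nr2)
log2(19501/1340) = 3.863  (Cxcl10)
log2(19.45/4.700) = 2.049  (Tgfb6)
log2(3550/1268) = 1.485  (Slc6)
The largest magnitude belongs to Nr2.

4.014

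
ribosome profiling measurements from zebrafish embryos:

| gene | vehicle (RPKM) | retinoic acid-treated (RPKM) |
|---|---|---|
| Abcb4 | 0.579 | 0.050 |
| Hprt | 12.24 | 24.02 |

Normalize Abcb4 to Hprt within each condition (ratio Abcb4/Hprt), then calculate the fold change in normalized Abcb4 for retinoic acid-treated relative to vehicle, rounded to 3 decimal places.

Abcb4/Hprt (vehicle) = 0.579 / 12.24 = 0.047304
Abcb4/Hprt (retinoic acid-treated) = 0.050 / 24.02 = 0.0020816
Fold change = 0.0020816 / 0.047304 = 0.0440

0.044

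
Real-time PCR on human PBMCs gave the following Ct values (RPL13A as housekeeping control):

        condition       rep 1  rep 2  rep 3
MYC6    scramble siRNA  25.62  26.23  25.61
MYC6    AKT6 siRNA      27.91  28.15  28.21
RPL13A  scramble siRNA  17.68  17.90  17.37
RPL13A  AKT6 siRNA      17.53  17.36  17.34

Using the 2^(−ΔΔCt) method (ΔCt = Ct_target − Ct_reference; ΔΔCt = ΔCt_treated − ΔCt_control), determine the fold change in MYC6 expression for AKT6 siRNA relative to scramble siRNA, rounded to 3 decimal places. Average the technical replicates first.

Mean Ct: MYC6 scramble siRNA 25.820; MYC6 AKT6 siRNA 28.090; RPL13A scramble siRNA 17.650; RPL13A AKT6 siRNA 17.410
ΔCt(scramble siRNA) = 25.820 − 17.650 = 8.170
ΔCt(AKT6 siRNA) = 28.090 − 17.410 = 10.680
ΔΔCt = 10.680 − 8.170 = 2.510
Fold change = 2^(−2.510) = 0.1756

0.176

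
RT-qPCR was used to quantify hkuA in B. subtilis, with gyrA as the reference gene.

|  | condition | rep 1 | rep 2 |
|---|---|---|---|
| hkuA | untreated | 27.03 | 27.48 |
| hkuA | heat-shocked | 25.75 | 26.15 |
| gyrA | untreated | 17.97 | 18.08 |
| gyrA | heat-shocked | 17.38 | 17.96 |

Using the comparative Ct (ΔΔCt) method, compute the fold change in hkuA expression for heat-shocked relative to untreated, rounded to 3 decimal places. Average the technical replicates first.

1.932

Mean Ct: hkuA untreated 27.255; hkuA heat-shocked 25.950; gyrA untreated 18.025; gyrA heat-shocked 17.670
ΔCt(untreated) = 27.255 − 18.025 = 9.230
ΔCt(heat-shocked) = 25.950 − 17.670 = 8.280
ΔΔCt = 8.280 − 9.230 = -0.950
Fold change = 2^(−(-0.950)) = 2^0.950 = 1.9319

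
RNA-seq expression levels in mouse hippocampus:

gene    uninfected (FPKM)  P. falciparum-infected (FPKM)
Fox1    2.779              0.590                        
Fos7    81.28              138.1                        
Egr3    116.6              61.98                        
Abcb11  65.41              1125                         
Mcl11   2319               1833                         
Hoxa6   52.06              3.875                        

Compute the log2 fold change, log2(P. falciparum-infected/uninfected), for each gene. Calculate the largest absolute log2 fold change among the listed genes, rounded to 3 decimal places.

log2(0.590/2.779) = -2.236  (Fox1)
log2(138.1/81.28) = 0.765  (Fos7)
log2(61.98/116.6) = -0.912  (Egr3)
log2(1125/65.41) = 4.104  (Abcb11)
log2(1833/2319) = -0.339  (Mcl11)
log2(3.875/52.06) = -3.748  (Hoxa6)
The largest magnitude belongs to Abcb11.

4.104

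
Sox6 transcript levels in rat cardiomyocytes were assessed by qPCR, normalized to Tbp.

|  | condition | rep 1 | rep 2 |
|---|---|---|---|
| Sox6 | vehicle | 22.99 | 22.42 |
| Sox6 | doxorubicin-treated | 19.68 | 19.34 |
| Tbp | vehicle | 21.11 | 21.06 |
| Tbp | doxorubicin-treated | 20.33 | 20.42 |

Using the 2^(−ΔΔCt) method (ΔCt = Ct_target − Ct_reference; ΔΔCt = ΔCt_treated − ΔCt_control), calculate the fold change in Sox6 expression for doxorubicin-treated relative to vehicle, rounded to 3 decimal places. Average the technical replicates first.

Mean Ct: Sox6 vehicle 22.705; Sox6 doxorubicin-treated 19.510; Tbp vehicle 21.085; Tbp doxorubicin-treated 20.375
ΔCt(vehicle) = 22.705 − 21.085 = 1.620
ΔCt(doxorubicin-treated) = 19.510 − 20.375 = -0.865
ΔΔCt = -0.865 − 1.620 = -2.485
Fold change = 2^(−(-2.485)) = 2^2.485 = 5.5983

5.598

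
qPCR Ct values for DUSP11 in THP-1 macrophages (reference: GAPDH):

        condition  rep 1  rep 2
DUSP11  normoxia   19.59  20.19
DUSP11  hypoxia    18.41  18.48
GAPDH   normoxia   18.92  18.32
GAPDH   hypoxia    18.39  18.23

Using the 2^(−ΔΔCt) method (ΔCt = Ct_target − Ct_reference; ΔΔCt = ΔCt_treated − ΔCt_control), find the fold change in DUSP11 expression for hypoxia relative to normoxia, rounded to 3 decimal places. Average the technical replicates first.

2.196

Mean Ct: DUSP11 normoxia 19.890; DUSP11 hypoxia 18.445; GAPDH normoxia 18.620; GAPDH hypoxia 18.310
ΔCt(normoxia) = 19.890 − 18.620 = 1.270
ΔCt(hypoxia) = 18.445 − 18.310 = 0.135
ΔΔCt = 0.135 − 1.270 = -1.135
Fold change = 2^(−(-1.135)) = 2^1.135 = 2.1962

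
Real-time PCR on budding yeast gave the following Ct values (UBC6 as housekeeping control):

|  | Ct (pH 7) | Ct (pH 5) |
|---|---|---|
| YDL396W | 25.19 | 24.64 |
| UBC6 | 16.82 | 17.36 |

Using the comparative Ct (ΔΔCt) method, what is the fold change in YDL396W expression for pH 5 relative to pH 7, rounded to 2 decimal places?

2.13

ΔCt(pH 7) = 25.190 − 16.820 = 8.370
ΔCt(pH 5) = 24.640 − 17.360 = 7.280
ΔΔCt = 7.280 − 8.370 = -1.090
Fold change = 2^(−(-1.090)) = 2^1.090 = 2.129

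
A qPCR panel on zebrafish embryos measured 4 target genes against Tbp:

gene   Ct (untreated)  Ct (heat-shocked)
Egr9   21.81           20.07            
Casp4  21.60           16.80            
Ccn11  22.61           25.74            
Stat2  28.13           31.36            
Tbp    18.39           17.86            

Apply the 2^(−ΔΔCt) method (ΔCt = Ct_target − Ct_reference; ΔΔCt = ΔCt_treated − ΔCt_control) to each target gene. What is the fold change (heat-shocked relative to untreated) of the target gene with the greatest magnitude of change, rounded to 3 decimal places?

19.293

Egr9: ΔΔCt = (20.07−17.86) − (21.81−18.39) = 2.21 − 3.42 = -1.21; fold change = 2^1.21 = 2.313
Casp4: ΔΔCt = (16.80−17.86) − (21.60−18.39) = -1.06 − 3.21 = -4.27; fold change = 2^4.27 = 19.293
Ccn11: ΔΔCt = (25.74−17.86) − (22.61−18.39) = 7.88 − 4.22 = 3.66; fold change = 2^-3.66 = 0.079
Stat2: ΔΔCt = (31.36−17.86) − (28.13−18.39) = 13.50 − 9.74 = 3.76; fold change = 2^-3.76 = 0.074
Casp4 has the largest |ΔΔCt| = 4.27.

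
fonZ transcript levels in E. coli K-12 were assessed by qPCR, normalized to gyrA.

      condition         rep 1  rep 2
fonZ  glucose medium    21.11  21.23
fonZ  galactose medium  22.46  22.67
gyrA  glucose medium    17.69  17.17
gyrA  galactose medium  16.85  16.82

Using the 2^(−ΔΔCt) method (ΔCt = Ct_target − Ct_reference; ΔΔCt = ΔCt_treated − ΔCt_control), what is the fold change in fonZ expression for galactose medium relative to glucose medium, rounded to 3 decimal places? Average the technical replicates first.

0.252

Mean Ct: fonZ glucose medium 21.170; fonZ galactose medium 22.565; gyrA glucose medium 17.430; gyrA galactose medium 16.835
ΔCt(glucose medium) = 21.170 − 17.430 = 3.740
ΔCt(galactose medium) = 22.565 − 16.835 = 5.730
ΔΔCt = 5.730 − 3.740 = 1.990
Fold change = 2^(−1.990) = 0.2517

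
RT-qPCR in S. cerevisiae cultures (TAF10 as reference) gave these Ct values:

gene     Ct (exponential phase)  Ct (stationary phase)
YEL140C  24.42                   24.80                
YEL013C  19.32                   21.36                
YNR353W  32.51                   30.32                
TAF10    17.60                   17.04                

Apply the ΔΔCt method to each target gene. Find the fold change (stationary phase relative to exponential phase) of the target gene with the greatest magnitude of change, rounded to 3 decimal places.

0.165

YEL140C: ΔΔCt = (24.80−17.04) − (24.42−17.60) = 7.76 − 6.82 = 0.94; fold change = 2^-0.94 = 0.521
YEL013C: ΔΔCt = (21.36−17.04) − (19.32−17.60) = 4.32 − 1.72 = 2.60; fold change = 2^-2.60 = 0.165
YNR353W: ΔΔCt = (30.32−17.04) − (32.51−17.60) = 13.28 − 14.91 = -1.63; fold change = 2^1.63 = 3.095
YEL013C has the largest |ΔΔCt| = 2.60.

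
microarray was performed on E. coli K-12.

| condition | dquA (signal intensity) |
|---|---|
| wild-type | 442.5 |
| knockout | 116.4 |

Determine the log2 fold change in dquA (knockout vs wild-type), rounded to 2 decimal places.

-1.93

Fold change = 116.4 / 442.5 = 0.2631
log2(0.2631) = -1.927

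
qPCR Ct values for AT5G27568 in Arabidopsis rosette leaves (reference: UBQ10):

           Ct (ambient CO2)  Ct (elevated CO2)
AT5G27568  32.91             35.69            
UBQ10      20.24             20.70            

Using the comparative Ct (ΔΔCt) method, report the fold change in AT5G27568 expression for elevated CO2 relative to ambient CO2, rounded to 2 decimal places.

0.20

ΔCt(ambient CO2) = 32.910 − 20.240 = 12.670
ΔCt(elevated CO2) = 35.690 − 20.700 = 14.990
ΔΔCt = 14.990 − 12.670 = 2.320
Fold change = 2^(−2.320) = 0.200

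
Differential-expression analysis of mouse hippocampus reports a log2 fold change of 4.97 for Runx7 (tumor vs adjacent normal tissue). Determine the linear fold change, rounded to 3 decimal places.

Fold change = 2^(4.97) = 31.3414

31.341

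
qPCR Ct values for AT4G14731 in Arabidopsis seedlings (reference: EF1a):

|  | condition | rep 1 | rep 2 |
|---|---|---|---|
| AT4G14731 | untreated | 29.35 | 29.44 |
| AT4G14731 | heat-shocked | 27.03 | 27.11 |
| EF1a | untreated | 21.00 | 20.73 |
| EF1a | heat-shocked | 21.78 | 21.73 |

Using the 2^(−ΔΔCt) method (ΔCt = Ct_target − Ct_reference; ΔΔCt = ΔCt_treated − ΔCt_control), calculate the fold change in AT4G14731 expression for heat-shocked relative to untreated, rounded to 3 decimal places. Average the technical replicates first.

9.286

Mean Ct: AT4G14731 untreated 29.395; AT4G14731 heat-shocked 27.070; EF1a untreated 20.865; EF1a heat-shocked 21.755
ΔCt(untreated) = 29.395 − 20.865 = 8.530
ΔCt(heat-shocked) = 27.070 − 21.755 = 5.315
ΔΔCt = 5.315 − 8.530 = -3.215
Fold change = 2^(−(-3.215)) = 2^3.215 = 9.2856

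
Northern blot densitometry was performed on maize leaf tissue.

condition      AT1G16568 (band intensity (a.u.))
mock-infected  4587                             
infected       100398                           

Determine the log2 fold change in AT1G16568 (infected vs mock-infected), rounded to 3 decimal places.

4.452

Fold change = 100398 / 4587 = 21.8875
log2(21.8875) = 4.4520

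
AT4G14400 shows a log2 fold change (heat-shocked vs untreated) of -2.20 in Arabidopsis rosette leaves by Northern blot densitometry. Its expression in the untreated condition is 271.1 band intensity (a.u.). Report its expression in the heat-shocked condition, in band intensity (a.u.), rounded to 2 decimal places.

Fold change = 2^(-2.20) = 0.2176
heat-shocked expression = 271.1 × 0.2176 = 59.00

59.00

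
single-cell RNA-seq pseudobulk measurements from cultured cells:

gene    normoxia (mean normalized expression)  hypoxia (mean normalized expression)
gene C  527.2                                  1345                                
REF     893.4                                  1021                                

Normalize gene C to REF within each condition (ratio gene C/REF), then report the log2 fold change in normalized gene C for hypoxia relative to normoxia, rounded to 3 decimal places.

1.159

gene C/REF (normoxia) = 527.2 / 893.4 = 0.59011
gene C/REF (hypoxia) = 1345 / 1021 = 1.3173
Fold change = 1.3173 / 0.59011 = 2.2324
log2(2.2324) = 1.1586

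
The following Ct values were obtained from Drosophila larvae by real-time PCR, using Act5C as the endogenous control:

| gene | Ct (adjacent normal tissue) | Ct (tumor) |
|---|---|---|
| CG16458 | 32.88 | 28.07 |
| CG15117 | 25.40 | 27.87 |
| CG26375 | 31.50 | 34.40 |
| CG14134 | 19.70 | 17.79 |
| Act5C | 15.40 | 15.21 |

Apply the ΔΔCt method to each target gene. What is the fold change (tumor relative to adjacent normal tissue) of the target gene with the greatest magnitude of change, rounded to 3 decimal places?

24.590

CG16458: ΔΔCt = (28.07−15.21) − (32.88−15.40) = 12.86 − 17.48 = -4.62; fold change = 2^4.62 = 24.590
CG15117: ΔΔCt = (27.87−15.21) − (25.40−15.40) = 12.66 − 10.00 = 2.66; fold change = 2^-2.66 = 0.158
CG26375: ΔΔCt = (34.40−15.21) − (31.50−15.40) = 19.19 − 16.10 = 3.09; fold change = 2^-3.09 = 0.117
CG14134: ΔΔCt = (17.79−15.21) − (19.70−15.40) = 2.58 − 4.30 = -1.72; fold change = 2^1.72 = 3.294
CG16458 has the largest |ΔΔCt| = 4.62.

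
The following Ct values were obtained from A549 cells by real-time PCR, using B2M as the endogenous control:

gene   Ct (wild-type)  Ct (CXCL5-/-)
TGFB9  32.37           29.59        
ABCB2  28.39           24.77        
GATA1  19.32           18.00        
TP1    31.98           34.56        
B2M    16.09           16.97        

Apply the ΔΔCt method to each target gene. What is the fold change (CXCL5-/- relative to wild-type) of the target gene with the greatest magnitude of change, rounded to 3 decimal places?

TGFB9: ΔΔCt = (29.59−16.97) − (32.37−16.09) = 12.62 − 16.28 = -3.66; fold change = 2^3.66 = 12.641
ABCB2: ΔΔCt = (24.77−16.97) − (28.39−16.09) = 7.80 − 12.30 = -4.50; fold change = 2^4.50 = 22.627
GATA1: ΔΔCt = (18.00−16.97) − (19.32−16.09) = 1.03 − 3.23 = -2.20; fold change = 2^2.20 = 4.595
TP1: ΔΔCt = (34.56−16.97) − (31.98−16.09) = 17.59 − 15.89 = 1.70; fold change = 2^-1.70 = 0.308
ABCB2 has the largest |ΔΔCt| = 4.50.

22.627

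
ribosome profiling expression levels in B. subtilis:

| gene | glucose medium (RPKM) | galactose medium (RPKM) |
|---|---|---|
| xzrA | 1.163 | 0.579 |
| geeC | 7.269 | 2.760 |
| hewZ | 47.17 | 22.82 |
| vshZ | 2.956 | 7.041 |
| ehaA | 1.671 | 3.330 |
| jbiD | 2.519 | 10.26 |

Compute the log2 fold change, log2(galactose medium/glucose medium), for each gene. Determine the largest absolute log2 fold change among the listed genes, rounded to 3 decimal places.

2.026

log2(0.579/1.163) = -1.006  (xzrA)
log2(2.760/7.269) = -1.397  (geeC)
log2(22.82/47.17) = -1.048  (hewZ)
log2(7.041/2.956) = 1.252  (vshZ)
log2(3.330/1.671) = 0.995  (ehaA)
log2(10.26/2.519) = 2.026  (jbiD)
The largest magnitude belongs to jbiD.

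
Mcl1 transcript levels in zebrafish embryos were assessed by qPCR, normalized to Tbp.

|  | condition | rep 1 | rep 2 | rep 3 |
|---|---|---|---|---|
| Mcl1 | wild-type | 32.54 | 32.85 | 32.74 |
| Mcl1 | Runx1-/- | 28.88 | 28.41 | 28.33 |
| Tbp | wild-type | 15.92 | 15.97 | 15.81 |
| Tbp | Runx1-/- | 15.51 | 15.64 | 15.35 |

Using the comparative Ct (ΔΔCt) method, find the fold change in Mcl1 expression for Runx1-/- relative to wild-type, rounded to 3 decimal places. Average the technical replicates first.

Mean Ct: Mcl1 wild-type 32.710; Mcl1 Runx1-/- 28.540; Tbp wild-type 15.900; Tbp Runx1-/- 15.500
ΔCt(wild-type) = 32.710 − 15.900 = 16.810
ΔCt(Runx1-/-) = 28.540 − 15.500 = 13.040
ΔΔCt = 13.040 − 16.810 = -3.770
Fold change = 2^(−(-3.770)) = 2^3.770 = 13.6422

13.642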